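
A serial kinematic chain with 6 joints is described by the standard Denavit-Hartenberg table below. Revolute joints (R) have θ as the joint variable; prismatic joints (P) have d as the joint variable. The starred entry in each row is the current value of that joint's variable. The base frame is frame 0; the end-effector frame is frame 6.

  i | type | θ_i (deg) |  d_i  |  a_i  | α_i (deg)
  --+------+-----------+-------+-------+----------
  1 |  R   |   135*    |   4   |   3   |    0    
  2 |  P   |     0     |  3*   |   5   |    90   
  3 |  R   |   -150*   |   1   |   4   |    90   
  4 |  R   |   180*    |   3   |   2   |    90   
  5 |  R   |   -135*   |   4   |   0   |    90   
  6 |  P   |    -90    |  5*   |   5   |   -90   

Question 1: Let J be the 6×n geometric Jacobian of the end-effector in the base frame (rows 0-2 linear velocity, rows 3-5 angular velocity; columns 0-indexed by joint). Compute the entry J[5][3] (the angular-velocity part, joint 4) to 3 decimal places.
0.866

axis z_3 = (0.3536,-0.3536,0.8660); lever o_n−o_3 = (2.5439,-3.9581,4.8922)
cross product → J_v[:, 3] = (1.6982,0.4734,-0.5000)
J_ω[:, 3] = z_3
entry J[5][3] = 0.8660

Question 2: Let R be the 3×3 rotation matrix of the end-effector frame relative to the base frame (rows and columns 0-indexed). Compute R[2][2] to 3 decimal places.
-0.966

End-effector z-axis (col 2 of R) = (0.1830,-0.1830,-0.9659)
R[2][2] = -0.9659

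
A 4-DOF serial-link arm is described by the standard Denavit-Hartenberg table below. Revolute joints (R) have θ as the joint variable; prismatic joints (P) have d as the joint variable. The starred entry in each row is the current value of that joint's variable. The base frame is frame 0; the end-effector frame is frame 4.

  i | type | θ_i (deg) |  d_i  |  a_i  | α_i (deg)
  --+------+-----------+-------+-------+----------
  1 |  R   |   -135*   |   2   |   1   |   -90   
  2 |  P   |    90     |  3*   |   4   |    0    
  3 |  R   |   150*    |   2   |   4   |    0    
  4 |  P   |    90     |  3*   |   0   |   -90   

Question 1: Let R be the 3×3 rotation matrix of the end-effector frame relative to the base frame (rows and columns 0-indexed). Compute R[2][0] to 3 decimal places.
End-effector x-axis (col 0 of R) = (-0.6124,-0.6124,0.5000)
R[2][0] = 0.5000

0.500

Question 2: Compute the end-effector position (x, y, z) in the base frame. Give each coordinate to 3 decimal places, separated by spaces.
after link 1: o_1 = (-0.7071, -0.7071, 2.0000)
after link 2: o_2 = (1.4142, -2.8284, -2.0000)
after link 3: o_3 = (4.2426, -2.8284, 1.4641)
after link 4: o_4 = (6.3640, -4.9497, 1.4641)

6.364 -4.950 1.464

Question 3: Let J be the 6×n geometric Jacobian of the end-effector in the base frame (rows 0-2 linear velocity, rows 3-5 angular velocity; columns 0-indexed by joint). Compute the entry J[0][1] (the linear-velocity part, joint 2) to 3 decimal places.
0.707

prismatic axis z_1 = (0.7071,-0.7071,0.0000)
J_v[:, 1] = z_1; J_ω[:, 1] = (0,0,0)
entry J[0][1] = 0.7071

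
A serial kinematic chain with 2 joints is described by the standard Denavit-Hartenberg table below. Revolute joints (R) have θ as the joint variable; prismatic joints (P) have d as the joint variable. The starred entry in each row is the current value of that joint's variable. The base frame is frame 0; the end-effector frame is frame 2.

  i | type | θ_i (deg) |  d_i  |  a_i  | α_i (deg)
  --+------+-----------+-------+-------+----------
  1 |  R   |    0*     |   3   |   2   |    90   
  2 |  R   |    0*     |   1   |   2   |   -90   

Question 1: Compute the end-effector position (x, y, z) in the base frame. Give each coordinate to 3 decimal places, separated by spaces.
4.000 -1.000 3.000

after link 1: o_1 = (2.0000, 0.0000, 3.0000)
after link 2: o_2 = (4.0000, -1.0000, 3.0000)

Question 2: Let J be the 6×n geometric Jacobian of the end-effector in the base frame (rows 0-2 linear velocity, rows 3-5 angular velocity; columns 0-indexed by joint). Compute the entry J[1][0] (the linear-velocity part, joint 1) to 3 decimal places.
axis z_0 = ẑ; lever o_n−o_0 = (4.0000,-1.0000,3.0000)
cross product → J_v[:, 0] = (1.0000,4.0000,-0.0000)
J_ω[:, 0] = z_0
entry J[1][0] = 4.0000

4.000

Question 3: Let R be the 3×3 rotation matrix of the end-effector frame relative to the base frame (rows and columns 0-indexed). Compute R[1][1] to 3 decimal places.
End-effector y-axis (col 1 of R) = (0.0000,1.0000,0.0000)
R[1][1] = 1.0000

1.000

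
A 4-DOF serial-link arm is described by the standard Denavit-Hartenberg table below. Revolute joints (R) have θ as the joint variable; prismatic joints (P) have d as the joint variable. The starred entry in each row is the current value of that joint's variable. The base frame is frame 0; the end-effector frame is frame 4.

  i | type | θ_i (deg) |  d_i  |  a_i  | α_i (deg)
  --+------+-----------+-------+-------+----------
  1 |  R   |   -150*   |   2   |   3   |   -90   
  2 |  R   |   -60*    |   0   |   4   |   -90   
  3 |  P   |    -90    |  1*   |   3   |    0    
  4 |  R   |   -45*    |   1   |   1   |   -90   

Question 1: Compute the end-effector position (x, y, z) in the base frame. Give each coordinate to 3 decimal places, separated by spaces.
-3.670 -6.400 3.852

after link 1: o_1 = (-2.5981, -1.5000, 2.0000)
after link 2: o_2 = (-4.3301, -2.5000, 5.4641)
after link 3: o_3 = (-3.5801, -5.5311, 4.9641)
after link 4: o_4 = (-3.6704, -6.3997, 3.8517)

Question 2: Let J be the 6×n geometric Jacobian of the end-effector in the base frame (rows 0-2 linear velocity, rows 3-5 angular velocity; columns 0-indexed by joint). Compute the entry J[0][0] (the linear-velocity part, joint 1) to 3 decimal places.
6.400

axis z_0 = ẑ; lever o_n−o_0 = (-3.6704,-6.3997,3.8517)
cross product → J_v[:, 0] = (6.3997,-3.6704,0.0000)
J_ω[:, 0] = z_0
entry J[0][0] = 6.3997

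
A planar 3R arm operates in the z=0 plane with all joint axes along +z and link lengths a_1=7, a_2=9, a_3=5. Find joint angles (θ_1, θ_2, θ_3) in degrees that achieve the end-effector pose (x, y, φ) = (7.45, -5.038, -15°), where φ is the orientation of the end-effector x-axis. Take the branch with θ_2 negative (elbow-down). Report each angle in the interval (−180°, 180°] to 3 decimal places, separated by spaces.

wrist centre = target − a_3·(cos φ, sin φ) = (2.6204, -3.7439)
cos θ_2 = (20.8832−7²−9²)/(2·7·9) = -0.8660; θ_2 = -149.9978° (elbow-down)
β = atan2(-3.7439,2.6204) = -55.0117°; ψ = atan2(-4.5003,-0.7941) = -100.0066°
θ_1 = β − ψ = 44.9949°
θ_3 = φ − θ_1 − θ_2 = 90.0029° (wrapped to (-180°,180°])

44.995 -149.998 90.003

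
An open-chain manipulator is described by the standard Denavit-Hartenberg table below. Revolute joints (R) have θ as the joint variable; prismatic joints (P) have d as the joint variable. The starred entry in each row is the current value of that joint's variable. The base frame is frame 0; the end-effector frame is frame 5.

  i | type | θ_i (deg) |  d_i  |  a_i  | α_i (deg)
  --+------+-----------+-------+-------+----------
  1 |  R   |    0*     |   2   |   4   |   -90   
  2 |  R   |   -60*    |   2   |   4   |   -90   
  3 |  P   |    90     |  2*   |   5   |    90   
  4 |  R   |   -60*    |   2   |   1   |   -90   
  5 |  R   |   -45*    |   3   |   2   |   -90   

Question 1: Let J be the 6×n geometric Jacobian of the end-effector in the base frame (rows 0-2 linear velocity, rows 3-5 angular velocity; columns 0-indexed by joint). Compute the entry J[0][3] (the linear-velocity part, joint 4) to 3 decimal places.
axis z_3 = (0.5000,0.0000,0.8660); lever o_n−o_3 = (1.1955,-3.8052,3.2522)
cross product → J_v[:, 3] = (3.2954,-0.5908,-1.9026)
J_ω[:, 3] = z_3
entry J[0][3] = 3.2954

3.295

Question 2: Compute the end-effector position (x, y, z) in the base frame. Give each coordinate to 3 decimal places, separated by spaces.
after link 1: o_1 = (4.0000, 0.0000, 2.0000)
after link 2: o_2 = (6.0000, 2.0000, 5.4641)
after link 3: o_3 = (7.7321, -3.0000, 4.4641)
after link 4: o_4 = (7.9821, -3.5000, 6.6292)
after link 5: o_5 = (8.9275, -6.8052, 7.7163)

8.928 -6.805 7.716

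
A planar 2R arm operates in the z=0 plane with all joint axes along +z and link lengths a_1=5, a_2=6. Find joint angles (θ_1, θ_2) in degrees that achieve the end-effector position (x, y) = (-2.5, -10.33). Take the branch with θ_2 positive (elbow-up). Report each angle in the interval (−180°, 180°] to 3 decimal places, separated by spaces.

cos θ_2 = (112.9589−5²−6²)/(2·5·6) = 0.8660; θ_2 = 30.0050° (elbow-up)
β = atan2(-10.3300,-2.5000) = -103.6048°; ψ = atan2(3.0005,10.1959) = 16.3981°
θ_1 = β − ψ = -120.0029°

-120.003 30.005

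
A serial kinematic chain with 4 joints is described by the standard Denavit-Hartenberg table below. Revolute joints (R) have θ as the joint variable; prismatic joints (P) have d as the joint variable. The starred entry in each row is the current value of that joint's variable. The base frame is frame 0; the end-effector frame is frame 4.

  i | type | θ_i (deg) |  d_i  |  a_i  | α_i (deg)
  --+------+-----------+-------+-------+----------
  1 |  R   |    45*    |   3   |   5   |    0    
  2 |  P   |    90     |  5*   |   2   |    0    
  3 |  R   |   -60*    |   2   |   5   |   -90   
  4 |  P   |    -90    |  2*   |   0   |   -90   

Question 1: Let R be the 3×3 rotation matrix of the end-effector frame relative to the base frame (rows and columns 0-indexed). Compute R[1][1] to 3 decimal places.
-0.259

End-effector y-axis (col 1 of R) = (0.9659,-0.2588,-0.0000)
R[1][1] = -0.2588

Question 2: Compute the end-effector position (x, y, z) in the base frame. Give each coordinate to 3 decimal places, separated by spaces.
1.484 10.297 10.000

after link 1: o_1 = (3.5355, 3.5355, 3.0000)
after link 2: o_2 = (2.1213, 4.9497, 8.0000)
after link 3: o_3 = (3.4154, 9.7794, 10.0000)
after link 4: o_4 = (1.4836, 10.2970, 10.0000)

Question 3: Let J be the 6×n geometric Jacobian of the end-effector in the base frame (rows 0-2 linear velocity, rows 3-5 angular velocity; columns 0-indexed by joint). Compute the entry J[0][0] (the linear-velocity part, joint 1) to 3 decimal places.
axis z_0 = ẑ; lever o_n−o_0 = (1.4836,10.2970,10.0000)
cross product → J_v[:, 0] = (-10.2970,1.4836,0.0000)
J_ω[:, 0] = z_0
entry J[0][0] = -10.2970

-10.297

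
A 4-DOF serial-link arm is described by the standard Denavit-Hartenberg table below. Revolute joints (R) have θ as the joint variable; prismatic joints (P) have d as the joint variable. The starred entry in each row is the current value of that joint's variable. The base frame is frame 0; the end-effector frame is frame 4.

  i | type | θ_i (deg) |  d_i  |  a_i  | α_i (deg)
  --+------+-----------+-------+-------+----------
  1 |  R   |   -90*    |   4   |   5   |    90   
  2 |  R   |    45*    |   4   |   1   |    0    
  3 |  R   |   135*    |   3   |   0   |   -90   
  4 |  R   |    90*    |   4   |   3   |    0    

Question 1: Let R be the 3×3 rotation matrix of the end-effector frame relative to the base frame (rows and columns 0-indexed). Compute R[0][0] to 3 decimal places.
1.000

End-effector x-axis (col 0 of R) = (1.0000,0.0000,-0.0000)
R[0][0] = 1.0000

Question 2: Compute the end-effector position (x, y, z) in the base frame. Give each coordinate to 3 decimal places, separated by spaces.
-4.000 -5.707 0.707

after link 1: o_1 = (0.0000, -5.0000, 4.0000)
after link 2: o_2 = (-4.0000, -5.7071, 4.7071)
after link 3: o_3 = (-7.0000, -5.7071, 4.7071)
after link 4: o_4 = (-4.0000, -5.7071, 0.7071)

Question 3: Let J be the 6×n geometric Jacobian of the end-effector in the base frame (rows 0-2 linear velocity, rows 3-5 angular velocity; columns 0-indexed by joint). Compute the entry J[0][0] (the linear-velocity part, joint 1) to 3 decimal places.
5.707

axis z_0 = ẑ; lever o_n−o_0 = (-4.0000,-5.7071,0.7071)
cross product → J_v[:, 0] = (5.7071,-4.0000,0.0000)
J_ω[:, 0] = z_0
entry J[0][0] = 5.7071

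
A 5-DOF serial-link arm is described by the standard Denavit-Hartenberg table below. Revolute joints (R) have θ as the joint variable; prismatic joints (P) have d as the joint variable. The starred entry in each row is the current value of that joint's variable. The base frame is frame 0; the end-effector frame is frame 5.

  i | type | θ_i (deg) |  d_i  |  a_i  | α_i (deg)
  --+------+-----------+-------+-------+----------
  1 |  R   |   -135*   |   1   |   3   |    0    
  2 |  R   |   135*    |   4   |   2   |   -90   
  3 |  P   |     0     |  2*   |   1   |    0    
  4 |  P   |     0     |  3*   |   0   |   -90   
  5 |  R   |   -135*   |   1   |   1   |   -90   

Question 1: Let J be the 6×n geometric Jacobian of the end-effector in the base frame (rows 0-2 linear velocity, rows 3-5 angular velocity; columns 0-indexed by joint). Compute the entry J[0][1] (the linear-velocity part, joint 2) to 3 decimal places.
-5.707

axis z_1 = (0.0000,0.0000,1.0000); lever o_n−o_1 = (2.2929,5.7071,3.0000)
cross product → J_v[:, 1] = (-5.7071,2.2929,0.0000)
J_ω[:, 1] = z_1
entry J[0][1] = -5.7071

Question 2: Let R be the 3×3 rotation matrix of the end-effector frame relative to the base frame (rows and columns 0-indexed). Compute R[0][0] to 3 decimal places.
-0.707

End-effector x-axis (col 0 of R) = (-0.7071,0.7071,0.0000)
R[0][0] = -0.7071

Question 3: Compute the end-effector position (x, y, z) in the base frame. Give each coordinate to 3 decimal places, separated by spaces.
0.172 3.586 4.000

after link 1: o_1 = (-2.1213, -2.1213, 1.0000)
after link 2: o_2 = (-0.1213, -2.1213, 5.0000)
after link 3: o_3 = (0.8787, -0.1213, 5.0000)
after link 4: o_4 = (0.8787, 2.8787, 5.0000)
after link 5: o_5 = (0.1716, 3.5858, 4.0000)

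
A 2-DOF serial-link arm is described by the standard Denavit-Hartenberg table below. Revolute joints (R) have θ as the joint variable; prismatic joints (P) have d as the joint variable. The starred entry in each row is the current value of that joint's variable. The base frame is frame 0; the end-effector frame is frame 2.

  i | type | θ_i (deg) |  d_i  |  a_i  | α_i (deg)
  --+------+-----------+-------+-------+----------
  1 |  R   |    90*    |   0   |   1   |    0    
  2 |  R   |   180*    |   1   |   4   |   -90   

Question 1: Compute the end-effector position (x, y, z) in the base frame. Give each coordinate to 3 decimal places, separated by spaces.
-0.000 -3.000 1.000

after link 1: o_1 = (0.0000, 1.0000, 0.0000)
after link 2: o_2 = (-0.0000, -3.0000, 1.0000)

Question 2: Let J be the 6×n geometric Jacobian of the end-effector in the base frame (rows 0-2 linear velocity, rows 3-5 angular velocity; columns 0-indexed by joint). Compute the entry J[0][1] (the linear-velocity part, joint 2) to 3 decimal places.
4.000

axis z_1 = (0.0000,0.0000,1.0000); lever o_n−o_1 = (-0.0000,-4.0000,1.0000)
cross product → J_v[:, 1] = (4.0000,-0.0000,0.0000)
J_ω[:, 1] = z_1
entry J[0][1] = 4.0000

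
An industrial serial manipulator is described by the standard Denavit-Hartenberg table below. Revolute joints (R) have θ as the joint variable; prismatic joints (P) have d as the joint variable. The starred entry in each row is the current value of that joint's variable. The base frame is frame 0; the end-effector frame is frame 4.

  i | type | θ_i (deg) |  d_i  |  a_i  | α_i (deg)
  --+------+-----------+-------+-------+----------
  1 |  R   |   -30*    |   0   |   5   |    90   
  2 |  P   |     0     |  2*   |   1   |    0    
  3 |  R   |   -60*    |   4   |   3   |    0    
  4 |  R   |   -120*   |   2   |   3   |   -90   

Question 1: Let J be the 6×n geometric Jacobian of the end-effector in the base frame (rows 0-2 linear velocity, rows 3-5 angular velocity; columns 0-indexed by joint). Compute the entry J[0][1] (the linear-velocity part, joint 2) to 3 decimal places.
prismatic axis z_1 = (-0.5000,-0.8660,0.0000)
J_v[:, 1] = z_1; J_ω[:, 1] = (0,0,0)
entry J[0][1] = -0.5000

-0.500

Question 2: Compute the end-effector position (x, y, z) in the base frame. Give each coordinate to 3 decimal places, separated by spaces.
after link 1: o_1 = (4.3301, -2.5000, 0.0000)
after link 2: o_2 = (4.1962, -4.7321, 0.0000)
after link 3: o_3 = (3.4952, -8.9462, -2.5981)
after link 4: o_4 = (-0.1029, -9.1782, -2.5981)

-0.103 -9.178 -2.598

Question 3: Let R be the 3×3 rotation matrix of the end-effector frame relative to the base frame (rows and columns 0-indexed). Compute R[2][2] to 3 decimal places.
-1.000

End-effector z-axis (col 2 of R) = (0.0000,-0.0000,-1.0000)
R[2][2] = -1.0000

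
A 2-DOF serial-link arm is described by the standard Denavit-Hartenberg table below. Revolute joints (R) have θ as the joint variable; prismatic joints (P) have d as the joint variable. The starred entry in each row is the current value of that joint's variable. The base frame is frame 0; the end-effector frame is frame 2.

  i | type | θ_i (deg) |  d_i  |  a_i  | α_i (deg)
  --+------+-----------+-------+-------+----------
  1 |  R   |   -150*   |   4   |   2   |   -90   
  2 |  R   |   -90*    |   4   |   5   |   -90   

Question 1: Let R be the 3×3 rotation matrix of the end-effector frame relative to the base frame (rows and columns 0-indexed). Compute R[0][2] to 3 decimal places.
End-effector z-axis (col 2 of R) = (-0.8660,-0.5000,-0.0000)
R[0][2] = -0.8660

-0.866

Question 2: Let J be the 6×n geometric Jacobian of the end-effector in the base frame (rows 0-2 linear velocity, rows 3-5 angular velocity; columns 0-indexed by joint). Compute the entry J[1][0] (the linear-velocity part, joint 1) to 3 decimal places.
0.268

axis z_0 = ẑ; lever o_n−o_0 = (0.2679,-4.4641,9.0000)
cross product → J_v[:, 0] = (4.4641,0.2679,-0.0000)
J_ω[:, 0] = z_0
entry J[1][0] = 0.2679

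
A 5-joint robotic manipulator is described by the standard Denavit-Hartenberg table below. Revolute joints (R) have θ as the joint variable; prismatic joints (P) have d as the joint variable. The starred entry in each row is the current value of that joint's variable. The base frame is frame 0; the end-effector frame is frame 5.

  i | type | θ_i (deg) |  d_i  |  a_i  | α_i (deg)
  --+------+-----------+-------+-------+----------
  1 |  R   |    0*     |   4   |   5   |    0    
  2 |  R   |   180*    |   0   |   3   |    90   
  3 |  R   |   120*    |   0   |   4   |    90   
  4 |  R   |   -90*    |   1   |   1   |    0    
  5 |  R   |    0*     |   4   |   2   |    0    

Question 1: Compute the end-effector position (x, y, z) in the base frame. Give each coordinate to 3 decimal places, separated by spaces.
after link 1: o_1 = (5.0000, 0.0000, 4.0000)
after link 2: o_2 = (2.0000, 0.0000, 4.0000)
after link 3: o_3 = (4.0000, -0.0000, 7.4641)
after link 4: o_4 = (3.1340, -1.0000, 7.9641)
after link 5: o_5 = (-0.3301, -3.0000, 9.9641)

-0.330 -3.000 9.964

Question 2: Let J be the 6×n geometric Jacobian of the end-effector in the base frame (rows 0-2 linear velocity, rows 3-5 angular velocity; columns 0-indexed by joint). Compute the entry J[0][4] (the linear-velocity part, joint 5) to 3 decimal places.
axis z_4 = (-0.8660,0.0000,0.5000); lever o_n−o_4 = (-3.4641,-2.0000,2.0000)
cross product → J_v[:, 4] = (1.0000,0.0000,1.7321)
J_ω[:, 4] = z_4
entry J[0][4] = 1.0000

1.000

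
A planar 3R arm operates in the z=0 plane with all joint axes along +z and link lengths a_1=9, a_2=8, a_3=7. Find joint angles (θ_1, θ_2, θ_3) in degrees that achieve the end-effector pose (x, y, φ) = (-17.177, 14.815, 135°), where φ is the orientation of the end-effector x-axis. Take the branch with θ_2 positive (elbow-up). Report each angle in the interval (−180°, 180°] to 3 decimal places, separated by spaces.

wrist centre = target − a_3·(cos φ, sin φ) = (-12.2273, 9.8653)
cos θ_2 = (246.8289−9²−8²)/(2·9·8) = 0.7071; θ_2 = 44.9969° (elbow-up)
β = atan2(9.8653,-12.2273) = 141.1025°; ψ = atan2(5.6565,14.6572) = 21.1028°
θ_1 = β − ψ = 119.9998°
θ_3 = φ − θ_1 − θ_2 = -29.9966° (wrapped to (-180°,180°])

120.000 44.997 -29.997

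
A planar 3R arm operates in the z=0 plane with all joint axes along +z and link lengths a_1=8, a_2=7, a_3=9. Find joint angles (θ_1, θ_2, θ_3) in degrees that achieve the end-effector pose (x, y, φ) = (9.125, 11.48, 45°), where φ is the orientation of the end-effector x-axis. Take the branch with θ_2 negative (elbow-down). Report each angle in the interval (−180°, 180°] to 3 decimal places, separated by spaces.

wrist centre = target − a_3·(cos φ, sin φ) = (2.7610, 5.1160)
cos θ_2 = (33.7972−8²−7²)/(2·8·7) = -0.7072; θ_2 = -135.0050° (elbow-down)
β = atan2(5.1160,2.7610) = 61.6450°; ψ = atan2(-4.9493,3.0498) = -58.3582°
θ_1 = β − ψ = 120.0032°
θ_3 = φ − θ_1 − θ_2 = 60.0018° (wrapped to (-180°,180°])

120.003 -135.005 60.002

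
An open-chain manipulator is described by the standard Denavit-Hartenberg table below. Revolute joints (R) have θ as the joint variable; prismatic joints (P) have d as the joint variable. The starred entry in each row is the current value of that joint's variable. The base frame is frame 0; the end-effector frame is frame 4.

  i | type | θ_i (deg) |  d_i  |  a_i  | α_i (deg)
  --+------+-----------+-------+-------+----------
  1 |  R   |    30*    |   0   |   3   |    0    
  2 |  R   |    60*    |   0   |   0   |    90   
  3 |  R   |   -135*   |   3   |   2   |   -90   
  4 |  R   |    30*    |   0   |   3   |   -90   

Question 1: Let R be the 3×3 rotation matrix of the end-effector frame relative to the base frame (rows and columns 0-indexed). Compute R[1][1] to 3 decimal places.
End-effector y-axis (col 1 of R) = (-0.0000,-0.7071,0.7071)
R[1][1] = -0.7071

-0.707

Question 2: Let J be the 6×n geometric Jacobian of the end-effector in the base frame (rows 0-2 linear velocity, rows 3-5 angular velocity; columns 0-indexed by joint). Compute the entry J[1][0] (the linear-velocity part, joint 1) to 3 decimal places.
axis z_0 = ẑ; lever o_n−o_0 = (4.0981,-1.7513,-3.2513)
cross product → J_v[:, 0] = (1.7513,4.0981,-0.0000)
J_ω[:, 0] = z_0
entry J[1][0] = 4.0981

4.098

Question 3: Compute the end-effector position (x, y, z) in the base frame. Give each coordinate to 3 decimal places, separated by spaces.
after link 1: o_1 = (2.5981, 1.5000, 0.0000)
after link 2: o_2 = (2.5981, 1.5000, 0.0000)
after link 3: o_3 = (5.5981, 0.0858, -1.4142)
after link 4: o_4 = (4.0981, -1.7513, -3.2513)

4.098 -1.751 -3.251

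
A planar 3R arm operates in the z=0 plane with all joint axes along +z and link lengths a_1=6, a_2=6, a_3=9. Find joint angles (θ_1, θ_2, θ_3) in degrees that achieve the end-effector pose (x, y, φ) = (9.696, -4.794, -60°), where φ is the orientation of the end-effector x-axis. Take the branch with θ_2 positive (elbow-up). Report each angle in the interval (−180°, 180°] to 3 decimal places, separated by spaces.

wrist centre = target − a_3·(cos φ, sin φ) = (5.1960, 3.0002)
cos θ_2 = (35.9998−6²−6²)/(2·6·6) = -0.5000; θ_2 = 120.0002° (elbow-up)
β = atan2(3.0002,5.1960) = 30.0026°; ψ = atan2(5.1961,3.0000) = 60.0001°
θ_1 = β − ψ = -29.9975°
θ_3 = φ − θ_1 − θ_2 = -150.0027° (wrapped to (-180°,180°])

-29.997 120.000 -150.003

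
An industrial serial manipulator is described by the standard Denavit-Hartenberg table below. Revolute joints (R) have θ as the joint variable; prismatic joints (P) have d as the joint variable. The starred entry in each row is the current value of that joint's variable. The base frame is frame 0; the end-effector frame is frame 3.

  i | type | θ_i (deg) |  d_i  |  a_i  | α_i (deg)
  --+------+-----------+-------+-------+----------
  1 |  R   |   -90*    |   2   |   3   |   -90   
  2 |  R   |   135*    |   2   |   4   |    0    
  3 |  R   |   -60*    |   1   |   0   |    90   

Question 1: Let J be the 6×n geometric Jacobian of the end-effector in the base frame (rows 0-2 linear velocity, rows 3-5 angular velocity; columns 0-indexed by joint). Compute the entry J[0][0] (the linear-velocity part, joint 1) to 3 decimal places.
axis z_0 = ẑ; lever o_n−o_0 = (3.0000,-0.1716,-0.8284)
cross product → J_v[:, 0] = (0.1716,3.0000,-0.0000)
J_ω[:, 0] = z_0
entry J[0][0] = 0.1716

0.172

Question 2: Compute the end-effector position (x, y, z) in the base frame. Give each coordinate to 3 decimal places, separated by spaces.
after link 1: o_1 = (0.0000, -3.0000, 2.0000)
after link 2: o_2 = (2.0000, -0.1716, -0.8284)
after link 3: o_3 = (3.0000, -0.1716, -0.8284)

3.000 -0.172 -0.828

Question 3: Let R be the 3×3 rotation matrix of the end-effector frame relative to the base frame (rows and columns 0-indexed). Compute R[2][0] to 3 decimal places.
-0.966

End-effector x-axis (col 0 of R) = (0.0000,-0.2588,-0.9659)
R[2][0] = -0.9659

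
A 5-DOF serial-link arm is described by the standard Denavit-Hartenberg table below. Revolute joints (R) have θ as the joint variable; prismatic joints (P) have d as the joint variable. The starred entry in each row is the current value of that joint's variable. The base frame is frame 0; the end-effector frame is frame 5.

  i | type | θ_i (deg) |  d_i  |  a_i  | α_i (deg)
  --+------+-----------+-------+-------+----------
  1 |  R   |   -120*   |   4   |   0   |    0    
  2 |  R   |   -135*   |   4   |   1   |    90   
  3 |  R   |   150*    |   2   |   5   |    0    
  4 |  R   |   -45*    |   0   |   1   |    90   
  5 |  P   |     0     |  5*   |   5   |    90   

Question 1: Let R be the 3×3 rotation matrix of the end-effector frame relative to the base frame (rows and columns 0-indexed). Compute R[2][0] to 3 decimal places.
End-effector x-axis (col 0 of R) = (0.0670,-0.2500,0.9659)
R[2][0] = 0.9659

0.966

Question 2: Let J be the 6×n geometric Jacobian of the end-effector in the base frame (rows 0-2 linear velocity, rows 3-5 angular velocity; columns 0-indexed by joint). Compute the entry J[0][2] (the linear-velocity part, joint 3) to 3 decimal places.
axis z_2 = (0.9659,0.2588,0.0000); lever o_n−o_2 = (2.2045,-0.4999,9.5897)
cross product → J_v[:, 2] = (2.4820,-9.2629,-1.0534)
J_ω[:, 2] = z_2
entry J[0][2] = 2.4820

2.482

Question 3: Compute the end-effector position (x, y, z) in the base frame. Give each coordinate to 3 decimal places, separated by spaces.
after link 1: o_1 = (0.0000, 0.0000, 4.0000)
after link 2: o_2 = (-0.2588, 0.9659, 8.0000)
after link 3: o_3 = (2.7938, -2.6990, 10.5000)
after link 4: o_4 = (2.8607, -2.9490, 11.4659)
after link 5: o_5 = (1.9457, 0.4660, 17.5897)

1.946 0.466 17.590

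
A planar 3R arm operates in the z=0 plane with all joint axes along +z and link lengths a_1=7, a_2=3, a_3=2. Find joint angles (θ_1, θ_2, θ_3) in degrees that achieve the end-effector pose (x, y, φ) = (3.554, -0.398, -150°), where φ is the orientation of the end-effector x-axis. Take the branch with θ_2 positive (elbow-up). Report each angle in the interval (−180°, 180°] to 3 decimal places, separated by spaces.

-17.004 134.994 92.010

wrist centre = target − a_3·(cos φ, sin φ) = (5.2861, 0.6020)
cos θ_2 = (28.3047−7²−3²)/(2·7·3) = -0.7070; θ_2 = 134.9938° (elbow-up)
β = atan2(0.6020,5.2861) = 6.4971°; ψ = atan2(2.1216,4.8789) = 23.5014°
θ_1 = β − ψ = -17.0043°
θ_3 = φ − θ_1 − θ_2 = 92.0105° (wrapped to (-180°,180°])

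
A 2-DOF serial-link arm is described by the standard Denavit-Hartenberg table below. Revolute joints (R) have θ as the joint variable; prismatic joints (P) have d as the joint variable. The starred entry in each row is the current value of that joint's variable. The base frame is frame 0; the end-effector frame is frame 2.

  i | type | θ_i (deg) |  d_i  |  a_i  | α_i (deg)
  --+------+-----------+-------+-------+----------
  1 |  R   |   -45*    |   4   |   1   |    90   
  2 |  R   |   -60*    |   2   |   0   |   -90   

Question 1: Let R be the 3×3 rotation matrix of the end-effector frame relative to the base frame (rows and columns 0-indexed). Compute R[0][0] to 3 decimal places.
End-effector x-axis (col 0 of R) = (0.3536,-0.3536,-0.8660)
R[0][0] = 0.3536

0.354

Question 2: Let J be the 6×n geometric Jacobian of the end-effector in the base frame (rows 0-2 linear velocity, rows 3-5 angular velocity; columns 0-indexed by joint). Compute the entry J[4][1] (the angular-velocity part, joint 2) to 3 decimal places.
axis z_1 = (-0.7071,-0.7071,0.0000); lever o_n−o_1 = (-1.4142,-1.4142,0.0000)
cross product → J_v[:, 1] = (0.0000,-0.0000,0.0000)
J_ω[:, 1] = z_1
entry J[4][1] = -0.7071

-0.707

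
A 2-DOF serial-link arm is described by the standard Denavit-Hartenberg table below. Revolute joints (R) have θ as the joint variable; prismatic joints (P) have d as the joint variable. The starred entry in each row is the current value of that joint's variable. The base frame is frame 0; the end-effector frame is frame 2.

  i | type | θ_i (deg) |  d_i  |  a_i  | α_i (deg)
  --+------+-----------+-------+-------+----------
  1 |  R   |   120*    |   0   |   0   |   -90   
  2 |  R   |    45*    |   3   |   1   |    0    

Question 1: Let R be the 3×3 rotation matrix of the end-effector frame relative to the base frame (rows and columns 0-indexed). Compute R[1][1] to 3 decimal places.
End-effector y-axis (col 1 of R) = (0.3536,-0.6124,-0.7071)
R[1][1] = -0.6124

-0.612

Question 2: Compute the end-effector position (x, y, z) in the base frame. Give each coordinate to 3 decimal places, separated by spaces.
after link 1: o_1 = (0.0000, 0.0000, 0.0000)
after link 2: o_2 = (-2.9516, -0.8876, -0.7071)

-2.952 -0.888 -0.707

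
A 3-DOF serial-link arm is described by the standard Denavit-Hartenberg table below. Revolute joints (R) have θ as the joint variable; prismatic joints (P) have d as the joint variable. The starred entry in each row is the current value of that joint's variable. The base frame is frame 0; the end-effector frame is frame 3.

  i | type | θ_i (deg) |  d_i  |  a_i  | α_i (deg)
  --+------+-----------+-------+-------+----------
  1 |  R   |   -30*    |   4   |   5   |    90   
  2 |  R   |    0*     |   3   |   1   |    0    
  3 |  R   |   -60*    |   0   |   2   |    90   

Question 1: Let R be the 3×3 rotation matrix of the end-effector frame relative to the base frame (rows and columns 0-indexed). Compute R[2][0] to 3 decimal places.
-0.866

End-effector x-axis (col 0 of R) = (0.4330,-0.2500,-0.8660)
R[2][0] = -0.8660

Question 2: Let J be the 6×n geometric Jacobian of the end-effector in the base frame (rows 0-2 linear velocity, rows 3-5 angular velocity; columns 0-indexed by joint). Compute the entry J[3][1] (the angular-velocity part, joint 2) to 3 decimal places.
axis z_1 = (-0.5000,-0.8660,0.0000); lever o_n−o_1 = (0.2321,-3.5981,-1.7321)
cross product → J_v[:, 1] = (1.5000,-0.8660,2.0000)
J_ω[:, 1] = z_1
entry J[3][1] = -0.5000

-0.500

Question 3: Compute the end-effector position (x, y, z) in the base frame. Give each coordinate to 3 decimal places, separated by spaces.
after link 1: o_1 = (4.3301, -2.5000, 4.0000)
after link 2: o_2 = (3.6962, -5.5981, 4.0000)
after link 3: o_3 = (4.5622, -6.0981, 2.2679)

4.562 -6.098 2.268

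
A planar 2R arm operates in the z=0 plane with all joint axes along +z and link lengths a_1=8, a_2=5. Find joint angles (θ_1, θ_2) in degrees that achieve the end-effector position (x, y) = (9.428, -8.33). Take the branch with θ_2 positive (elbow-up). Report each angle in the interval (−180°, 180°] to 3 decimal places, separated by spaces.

cos θ_2 = (158.2761−8²−5²)/(2·8·5) = 0.8660; θ_2 = 30.0085° (elbow-up)
β = atan2(-8.3300,9.4280) = -41.4618°; ψ = atan2(2.5006,12.3298) = 11.4649°
θ_1 = β − ψ = -52.9267°

-52.927 30.009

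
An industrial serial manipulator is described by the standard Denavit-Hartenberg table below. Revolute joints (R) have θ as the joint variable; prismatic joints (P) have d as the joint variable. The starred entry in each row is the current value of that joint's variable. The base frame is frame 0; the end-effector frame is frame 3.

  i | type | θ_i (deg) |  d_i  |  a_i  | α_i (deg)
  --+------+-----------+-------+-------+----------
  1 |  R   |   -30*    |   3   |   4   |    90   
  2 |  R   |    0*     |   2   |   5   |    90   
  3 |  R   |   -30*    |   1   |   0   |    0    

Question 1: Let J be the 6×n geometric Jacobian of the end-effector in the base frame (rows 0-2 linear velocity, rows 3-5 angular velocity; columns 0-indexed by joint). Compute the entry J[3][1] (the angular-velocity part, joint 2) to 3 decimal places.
axis z_1 = (-0.5000,-0.8660,0.0000); lever o_n−o_1 = (3.3301,-4.2321,-1.0000)
cross product → J_v[:, 1] = (0.8660,-0.5000,5.0000)
J_ω[:, 1] = z_1
entry J[3][1] = -0.5000

-0.500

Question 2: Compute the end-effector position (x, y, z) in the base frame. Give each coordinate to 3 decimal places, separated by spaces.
6.794 -6.232 2.000

after link 1: o_1 = (3.4641, -2.0000, 3.0000)
after link 2: o_2 = (6.7942, -6.2321, 3.0000)
after link 3: o_3 = (6.7942, -6.2321, 2.0000)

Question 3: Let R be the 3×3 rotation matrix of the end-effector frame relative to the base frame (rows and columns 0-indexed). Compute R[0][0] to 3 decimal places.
1.000

End-effector x-axis (col 0 of R) = (1.0000,0.0000,-0.0000)
R[0][0] = 1.0000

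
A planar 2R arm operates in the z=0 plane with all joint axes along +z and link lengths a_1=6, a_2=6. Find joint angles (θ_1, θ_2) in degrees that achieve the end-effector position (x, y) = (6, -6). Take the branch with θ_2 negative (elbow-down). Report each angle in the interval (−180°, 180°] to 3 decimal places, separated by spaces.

cos θ_2 = (72.0000−6²−6²)/(2·6·6) = 0.0000; θ_2 = -90.0000° (elbow-down)
β = atan2(-6.0000,6.0000) = -45.0000°; ψ = atan2(-6.0000,6.0000) = -45.0000°
θ_1 = β − ψ = 0.0000°

0.000 -90.000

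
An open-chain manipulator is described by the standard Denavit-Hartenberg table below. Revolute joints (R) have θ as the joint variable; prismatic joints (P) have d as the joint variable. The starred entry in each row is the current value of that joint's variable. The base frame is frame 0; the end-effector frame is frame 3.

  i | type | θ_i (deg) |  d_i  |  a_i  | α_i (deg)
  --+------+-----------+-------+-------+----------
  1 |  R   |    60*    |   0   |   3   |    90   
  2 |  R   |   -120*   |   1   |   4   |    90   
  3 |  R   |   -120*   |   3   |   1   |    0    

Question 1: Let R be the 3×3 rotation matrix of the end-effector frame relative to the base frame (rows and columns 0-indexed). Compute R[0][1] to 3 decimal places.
-0.650

End-effector y-axis (col 1 of R) = (-0.6495,-0.1250,-0.7500)
R[0][1] = -0.6495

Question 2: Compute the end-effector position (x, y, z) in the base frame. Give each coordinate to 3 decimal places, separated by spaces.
-0.558 -1.234 -1.531

after link 1: o_1 = (1.5000, 2.5981, 0.0000)
after link 2: o_2 = (1.3660, 0.3660, -3.4641)
after link 3: o_3 = (-0.5580, -1.2345, -1.5311)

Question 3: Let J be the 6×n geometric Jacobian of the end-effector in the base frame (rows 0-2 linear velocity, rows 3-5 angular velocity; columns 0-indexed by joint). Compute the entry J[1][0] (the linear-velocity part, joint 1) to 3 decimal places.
-0.558

axis z_0 = ẑ; lever o_n−o_0 = (-0.5580,-1.2345,-1.5311)
cross product → J_v[:, 0] = (1.2345,-0.5580,0.0000)
J_ω[:, 0] = z_0
entry J[1][0] = -0.5580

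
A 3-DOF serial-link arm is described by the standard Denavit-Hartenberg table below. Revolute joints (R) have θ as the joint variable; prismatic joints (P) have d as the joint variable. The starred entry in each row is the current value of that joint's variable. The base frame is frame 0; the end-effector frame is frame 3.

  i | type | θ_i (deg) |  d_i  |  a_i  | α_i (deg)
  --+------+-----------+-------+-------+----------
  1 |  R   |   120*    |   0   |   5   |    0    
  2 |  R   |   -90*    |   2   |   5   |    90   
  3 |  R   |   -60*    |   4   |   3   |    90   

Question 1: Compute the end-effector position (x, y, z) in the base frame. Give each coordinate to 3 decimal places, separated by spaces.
after link 1: o_1 = (-2.5000, 4.3301, 0.0000)
after link 2: o_2 = (1.8301, 6.8301, 2.0000)
after link 3: o_3 = (5.1292, 4.1160, -0.5981)

5.129 4.116 -0.598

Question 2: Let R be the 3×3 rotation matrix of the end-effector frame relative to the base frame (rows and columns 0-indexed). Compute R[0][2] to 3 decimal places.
-0.750

End-effector z-axis (col 2 of R) = (-0.7500,-0.4330,-0.5000)
R[0][2] = -0.7500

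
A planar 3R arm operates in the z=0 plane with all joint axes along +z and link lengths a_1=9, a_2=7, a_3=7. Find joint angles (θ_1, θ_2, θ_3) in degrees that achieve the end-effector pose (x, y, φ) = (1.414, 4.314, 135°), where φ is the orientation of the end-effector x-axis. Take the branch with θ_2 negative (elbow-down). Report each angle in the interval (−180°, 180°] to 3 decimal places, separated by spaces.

45.003 -135.002 -135.001

wrist centre = target − a_3·(cos φ, sin φ) = (6.3637, -0.6357)
cos θ_2 = (40.9015−9²−7²)/(2·9·7) = -0.7071; θ_2 = -135.0020° (elbow-down)
β = atan2(-0.6357,6.3637) = -5.7050°; ψ = atan2(-4.9496,4.0501) = -50.7076°
θ_1 = β − ψ = 45.0026°
θ_3 = φ − θ_1 − θ_2 = -135.0006° (wrapped to (-180°,180°])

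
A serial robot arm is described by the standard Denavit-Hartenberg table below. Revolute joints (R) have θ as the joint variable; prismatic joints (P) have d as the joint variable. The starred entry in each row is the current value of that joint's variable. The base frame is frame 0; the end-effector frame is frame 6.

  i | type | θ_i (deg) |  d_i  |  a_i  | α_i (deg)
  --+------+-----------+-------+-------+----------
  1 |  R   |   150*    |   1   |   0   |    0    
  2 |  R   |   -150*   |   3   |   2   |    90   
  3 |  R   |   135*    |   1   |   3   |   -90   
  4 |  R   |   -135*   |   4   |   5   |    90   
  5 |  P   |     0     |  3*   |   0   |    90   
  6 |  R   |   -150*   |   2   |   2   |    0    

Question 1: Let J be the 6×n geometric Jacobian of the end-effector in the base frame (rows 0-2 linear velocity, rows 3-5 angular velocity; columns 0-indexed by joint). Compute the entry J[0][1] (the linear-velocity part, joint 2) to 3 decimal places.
1.897

axis z_1 = (0.0000,0.0000,1.0000); lever o_n−o_1 = (1.0984,-1.8966,1.0731)
cross product → J_v[:, 1] = (1.8966,1.0984,-0.0000)
J_ω[:, 1] = z_1
entry J[0][1] = 1.8966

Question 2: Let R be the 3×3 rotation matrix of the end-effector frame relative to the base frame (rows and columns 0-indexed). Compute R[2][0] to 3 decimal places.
0.683

End-effector x-axis (col 0 of R) = (-0.6830,0.2588,0.6830)
R[2][0] = 0.6830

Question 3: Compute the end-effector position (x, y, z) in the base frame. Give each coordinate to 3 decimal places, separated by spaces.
1.098 -1.897 2.073

after link 1: o_1 = (0.0000, 0.0000, 1.0000)
after link 2: o_2 = (2.0000, 0.0000, 4.0000)
after link 3: o_3 = (-0.1213, -1.0000, 6.1213)
after link 4: o_4 = (-0.4497, -4.5355, 0.7929)
after link 5: o_5 = (1.0503, -2.4142, -0.7071)
after link 6: o_6 = (1.0984, -1.8966, 2.0731)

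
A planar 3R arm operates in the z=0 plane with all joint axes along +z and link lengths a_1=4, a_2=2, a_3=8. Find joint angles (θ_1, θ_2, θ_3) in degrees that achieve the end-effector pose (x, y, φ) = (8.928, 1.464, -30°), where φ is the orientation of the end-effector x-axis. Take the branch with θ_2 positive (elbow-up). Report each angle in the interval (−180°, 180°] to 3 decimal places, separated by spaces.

59.997 30.014 -120.011

wrist centre = target − a_3·(cos φ, sin φ) = (1.9998, 5.4640)
cos θ_2 = (33.8545−4²−2²)/(2·4·2) = 0.8659; θ_2 = 30.0138° (elbow-up)
β = atan2(5.4640,1.9998) = 69.8976°; ψ = atan2(1.0004,5.7318) = 9.9005°
θ_1 = β − ψ = 59.9971°
θ_3 = φ − θ_1 − θ_2 = -120.0109° (wrapped to (-180°,180°])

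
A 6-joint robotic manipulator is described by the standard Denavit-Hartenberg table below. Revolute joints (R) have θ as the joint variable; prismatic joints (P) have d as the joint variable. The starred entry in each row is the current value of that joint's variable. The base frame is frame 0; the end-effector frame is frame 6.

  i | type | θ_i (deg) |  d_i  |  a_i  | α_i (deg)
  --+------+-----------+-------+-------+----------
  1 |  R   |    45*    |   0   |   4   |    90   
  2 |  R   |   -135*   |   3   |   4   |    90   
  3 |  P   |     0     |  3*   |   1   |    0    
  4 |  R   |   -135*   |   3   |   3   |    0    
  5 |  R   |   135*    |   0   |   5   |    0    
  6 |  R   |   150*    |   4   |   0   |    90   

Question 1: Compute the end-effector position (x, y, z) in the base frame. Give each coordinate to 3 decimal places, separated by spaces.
-5.490 -6.732 1.500

after link 1: o_1 = (2.8284, 2.8284, 0.0000)
after link 2: o_2 = (2.9497, -1.2929, -2.8284)
after link 3: o_3 = (0.9497, -3.2929, -1.4142)
after link 4: o_4 = (-0.9896, -2.2322, 2.2071)
after link 5: o_5 = (-3.4896, -4.7322, -1.3284)
after link 6: o_6 = (-5.4896, -6.7322, 1.5000)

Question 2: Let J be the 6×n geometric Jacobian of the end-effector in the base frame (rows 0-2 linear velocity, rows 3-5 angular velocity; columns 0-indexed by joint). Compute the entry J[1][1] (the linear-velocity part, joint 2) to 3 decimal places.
axis z_1 = (0.7071,-0.7071,0.0000); lever o_n−o_1 = (-8.3180,-9.5607,1.5000)
cross product → J_v[:, 1] = (-1.0607,-1.0607,-12.6421)
J_ω[:, 1] = z_1
entry J[1][1] = -1.0607

-1.061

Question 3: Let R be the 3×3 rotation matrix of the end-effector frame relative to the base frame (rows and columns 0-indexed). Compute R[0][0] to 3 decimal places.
End-effector x-axis (col 0 of R) = (0.7866,0.0795,0.6124)
R[0][0] = 0.7866

0.787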